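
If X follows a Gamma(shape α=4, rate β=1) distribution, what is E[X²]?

Using the identity E[X²] = Var(X) + (E[X])²:
E[X] = 4
Var(X) = 4
E[X²] = 4 + (4)²
= 20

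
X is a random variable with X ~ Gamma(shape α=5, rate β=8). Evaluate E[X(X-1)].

E[X(X-1)] = E[X² - X] = E[X²] - E[X]
E[X] = \frac{5}{8}
E[X²] = Var(X) + (E[X])² = \frac{5}{64} + (\frac{5}{8})² = \frac{15}{32}
E[X(X-1)] = \frac{15}{32} - \frac{5}{8} = - \frac{5}{32}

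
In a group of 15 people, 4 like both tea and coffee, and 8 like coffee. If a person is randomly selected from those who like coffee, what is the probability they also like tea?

P(A ∩ B) = 4/15
P(B) = 8/15
P(A|B) = P(A ∩ B) / P(B) = (4/15) / (8/15) = 1/2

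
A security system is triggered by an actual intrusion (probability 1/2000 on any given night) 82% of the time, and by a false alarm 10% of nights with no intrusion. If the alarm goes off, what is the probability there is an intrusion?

Let D = the rare event, + = positive/flagged.
P(D) = 1/2000
P(+|D) = 82/100 = 41/50
P(+|D') = 10/100 = 1/10
P(+) = P(+|D)P(D) + P(+|D')P(D')
     = \frac{41}{50} × \frac{1}{2000} + \frac{1}{10} × \frac{1999}{2000}
     = \frac{2509}{25000}
P(D|+) = P(+|D)P(D)/P(+) = \frac{41}{10036}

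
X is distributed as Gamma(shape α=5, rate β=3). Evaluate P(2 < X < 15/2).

P(2 < X < 15/2) = ∫_{2}^{15/2} f(x) dx
where f(x) = \frac{81 x^{4} e^{- 3 x}}{8}
= - \frac{1645283}{128 e^{\frac{45}{2}}} + \frac{115}{e^{6}}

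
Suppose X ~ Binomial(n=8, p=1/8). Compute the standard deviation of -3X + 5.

For X ~ Binomial(n=8, p=1/8):
Var(X) = \frac{7}{8}
SD(X) = √(Var(X)) = √(\frac{7}{8}) = \frac{\sqrt{14}}{4}
SD(-3X + 5) = |-3| × SD(X) = 3 × \frac{\sqrt{14}}{4} = \frac{3 \sqrt{14}}{4}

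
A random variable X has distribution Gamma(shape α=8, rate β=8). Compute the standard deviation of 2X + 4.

For X ~ Gamma(shape α=8, rate β=8):
Var(X) = \frac{1}{8}
SD(X) = √(Var(X)) = √(\frac{1}{8}) = \frac{\sqrt{2}}{4}
SD(2X + 4) = |2| × SD(X) = 2 × \frac{\sqrt{2}}{4} = \frac{\sqrt{2}}{2}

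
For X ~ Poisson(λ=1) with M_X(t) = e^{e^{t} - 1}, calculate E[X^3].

To find E[X^3], compute M^(3)(0):
M^(1)(t) = e^{t} e^{e^{t} - 1}
M^(2)(t) = e^{2 t} e^{e^{t} - 1} + e^{t} e^{e^{t} - 1}
M^(3)(t) = e^{3 t} e^{e^{t} - 1} + 3 e^{2 t} e^{e^{t} - 1} + e^{t} e^{e^{t} - 1}
M^(3)(0) = 5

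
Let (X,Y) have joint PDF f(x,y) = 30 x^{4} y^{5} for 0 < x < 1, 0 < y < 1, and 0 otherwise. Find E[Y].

E[Y] = ∫_0^1 ∫_0^1 y × f(x,y) dx dy
= \frac{6}{7}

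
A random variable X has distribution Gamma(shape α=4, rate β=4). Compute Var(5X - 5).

For X ~ Gamma(shape α=4, rate β=4):
Var(X) = \frac{1}{4}
Var(5X - 5) = (5)² × Var(X) = 25 × \frac{1}{4} = \frac{25}{4}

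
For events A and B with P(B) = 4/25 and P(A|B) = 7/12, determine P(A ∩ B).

By definition, P(A|B) = P(A ∩ B) / P(B)
So P(A ∩ B) = P(A|B) × P(B)
= 7/12 × 4/25
= 7/75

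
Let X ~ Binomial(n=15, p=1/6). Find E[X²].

Using the identity E[X²] = Var(X) + (E[X])²:
E[X] = \frac{5}{2}
Var(X) = \frac{25}{12}
E[X²] = \frac{25}{12} + (\frac{5}{2})²
= \frac{25}{3}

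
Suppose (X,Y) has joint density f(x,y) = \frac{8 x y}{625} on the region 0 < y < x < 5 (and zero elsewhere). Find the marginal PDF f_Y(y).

f_Y(y) = ∫_y^5 \frac{8 x y}{625} dx = \frac{4 y \left(25 - y^{2}\right)}{625}
for 0 < y < 5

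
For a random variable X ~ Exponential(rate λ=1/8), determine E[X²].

Using the identity E[X²] = Var(X) + (E[X])²:
E[X] = 8
Var(X) = 64
E[X²] = 64 + (8)²
= 128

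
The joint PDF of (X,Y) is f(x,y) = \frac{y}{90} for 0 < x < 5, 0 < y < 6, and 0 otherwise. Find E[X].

f_X(x) = ∫_0^6 \frac{y}{90} dy = \frac{1}{5}
E[X] = ∫_0^5 x × (\frac{1}{5}) dx = \frac{5}{2}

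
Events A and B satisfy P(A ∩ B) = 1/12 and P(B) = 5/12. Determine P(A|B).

P(A|B) = P(A ∩ B) / P(B)
= (1/12) / (5/12)
= 1/5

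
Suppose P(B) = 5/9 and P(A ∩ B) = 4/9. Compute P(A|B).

P(A|B) = P(A ∩ B) / P(B)
= (4/9) / (5/9)
= 4/5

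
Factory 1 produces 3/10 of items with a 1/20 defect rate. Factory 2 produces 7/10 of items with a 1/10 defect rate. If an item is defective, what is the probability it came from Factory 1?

Using Bayes' theorem:
P(F1) = 3/10, P(D|F1) = 1/20
P(F2) = 7/10, P(D|F2) = 1/10
P(D) = P(D|F1)P(F1) + P(D|F2)P(F2)
     = \frac{17}{200}
P(F1|D) = P(D|F1)P(F1) / P(D)
= \frac{3}{17}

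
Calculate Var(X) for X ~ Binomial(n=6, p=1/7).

For X ~ Binomial(n=6, p=1/7):
Var(X) = \frac{36}{49}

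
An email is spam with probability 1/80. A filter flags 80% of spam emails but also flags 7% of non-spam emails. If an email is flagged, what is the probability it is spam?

Let D = the rare event, + = positive/flagged.
P(D) = 1/80
P(+|D) = 80/100 = 4/5
P(+|D') = 7/100
P(+) = P(+|D)P(D) + P(+|D')P(D')
     = \frac{4}{5} × \frac{1}{80} + \frac{7}{100} × \frac{79}{80}
     = \frac{633}{8000}
P(D|+) = P(+|D)P(D)/P(+) = \frac{80}{633}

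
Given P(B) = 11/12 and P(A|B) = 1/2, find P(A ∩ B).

By definition, P(A|B) = P(A ∩ B) / P(B)
So P(A ∩ B) = P(A|B) × P(B)
= 1/2 × 11/12
= 11/24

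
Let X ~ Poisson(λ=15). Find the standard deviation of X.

For X ~ Poisson(λ=15):
Var(X) = 15
SD(X) = √(Var(X)) = √(15) = \sqrt{15}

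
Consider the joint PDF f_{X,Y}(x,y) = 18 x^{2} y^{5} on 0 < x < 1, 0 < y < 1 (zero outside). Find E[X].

E[X] = ∫_0^1 ∫_0^1 x × f(x,y) dy dx
= ∫_0^1 ∫_0^1 x × (18 x^{2} y^{5}) dy dx
= \frac{3}{4}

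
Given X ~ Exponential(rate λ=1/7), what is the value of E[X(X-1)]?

E[X(X-1)] = E[X² - X] = E[X²] - E[X]
E[X] = 7
E[X²] = Var(X) + (E[X])² = 49 + (7)² = 98
E[X(X-1)] = 98 - 7 = 91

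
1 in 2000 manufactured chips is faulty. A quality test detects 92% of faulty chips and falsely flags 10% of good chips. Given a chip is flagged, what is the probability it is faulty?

Let D = the rare event, + = positive/flagged.
P(D) = 1/2000
P(+|D) = 92/100 = 23/25
P(+|D') = 10/100 = 1/10
P(+) = P(+|D)P(D) + P(+|D')P(D')
     = \frac{23}{25} × \frac{1}{2000} + \frac{1}{10} × \frac{1999}{2000}
     = \frac{10041}{100000}
P(D|+) = P(+|D)P(D)/P(+) = \frac{46}{10041}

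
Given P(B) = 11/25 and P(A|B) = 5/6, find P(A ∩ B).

By definition, P(A|B) = P(A ∩ B) / P(B)
So P(A ∩ B) = P(A|B) × P(B)
= 5/6 × 11/25
= 11/30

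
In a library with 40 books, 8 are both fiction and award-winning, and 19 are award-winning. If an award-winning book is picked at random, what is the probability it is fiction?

P(A ∩ B) = 8/40 = 1/5
P(B) = 19/40
P(A|B) = P(A ∩ B) / P(B) = (1/5) / (19/40) = 8/19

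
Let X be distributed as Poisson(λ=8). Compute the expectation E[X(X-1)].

E[X(X-1)] = E[X² - X] = E[X²] - E[X]
E[X] = 8
E[X²] = Var(X) + (E[X])² = 8 + (8)² = 72
E[X(X-1)] = 72 - 8 = 64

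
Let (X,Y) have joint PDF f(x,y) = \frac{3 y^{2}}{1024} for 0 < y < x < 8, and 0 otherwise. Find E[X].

f_X(x) = ∫_0^x \frac{3 y^{2}}{1024} dy = \frac{x^{3}}{1024}
E[X] = ∫_0^8 x × (\frac{x^{3}}{1024}) dx = \frac{32}{5}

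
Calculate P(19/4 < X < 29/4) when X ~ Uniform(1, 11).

P(19/4 < X < 29/4) = ∫_{19/4}^{29/4} f(x) dx
where f(x) = \frac{1}{10}
= \frac{1}{4}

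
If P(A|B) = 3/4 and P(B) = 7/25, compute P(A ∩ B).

By definition, P(A|B) = P(A ∩ B) / P(B)
So P(A ∩ B) = P(A|B) × P(B)
= 3/4 × 7/25
= 21/100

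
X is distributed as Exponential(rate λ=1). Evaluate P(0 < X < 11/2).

P(0 < X < 11/2) = ∫_{0}^{11/2} f(x) dx
where f(x) = e^{- x}
= 1 - e^{- \frac{11}{2}}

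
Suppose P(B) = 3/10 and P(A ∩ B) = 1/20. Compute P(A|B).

P(A|B) = P(A ∩ B) / P(B)
= (1/20) / (3/10)
= 1/6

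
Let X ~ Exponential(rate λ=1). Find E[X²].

Using the identity E[X²] = Var(X) + (E[X])²:
E[X] = 1
Var(X) = 1
E[X²] = 1 + (1)²
= 2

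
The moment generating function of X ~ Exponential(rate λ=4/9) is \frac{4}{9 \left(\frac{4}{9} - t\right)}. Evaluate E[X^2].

To find E[X^2], compute M^(2)(0):
M^(1)(t) = \frac{4}{9 \left(\frac{4}{9} - t\right)^{2}}
M^(2)(t) = \frac{8}{9 \left(\frac{4}{9} - t\right)^{3}}
M^(2)(0) = \frac{81}{8}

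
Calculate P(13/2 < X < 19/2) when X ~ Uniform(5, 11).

P(13/2 < X < 19/2) = ∫_{13/2}^{19/2} f(x) dx
where f(x) = \frac{1}{6}
= \frac{1}{2}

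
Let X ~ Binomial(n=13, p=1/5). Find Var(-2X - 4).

For X ~ Binomial(n=13, p=1/5):
Var(X) = \frac{52}{25}
Var(-2X - 4) = (-2)² × Var(X) = 4 × \frac{52}{25} = \frac{208}{25}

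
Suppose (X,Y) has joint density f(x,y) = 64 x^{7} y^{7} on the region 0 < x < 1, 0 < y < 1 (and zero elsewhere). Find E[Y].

E[Y] = ∫_0^1 ∫_0^1 y × f(x,y) dx dy
= \frac{8}{9}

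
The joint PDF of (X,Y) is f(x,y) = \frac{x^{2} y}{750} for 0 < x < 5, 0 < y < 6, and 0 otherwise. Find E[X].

f_X(x) = ∫_0^6 \frac{x^{2} y}{750} dy = \frac{3 x^{2}}{125}
E[X] = ∫_0^5 x × (\frac{3 x^{2}}{125}) dx = \frac{15}{4}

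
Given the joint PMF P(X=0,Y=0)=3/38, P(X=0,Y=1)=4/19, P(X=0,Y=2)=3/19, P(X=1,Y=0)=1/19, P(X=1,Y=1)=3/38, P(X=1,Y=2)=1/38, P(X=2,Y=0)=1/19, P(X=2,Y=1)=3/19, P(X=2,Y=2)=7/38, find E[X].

First find marginal of X:
P(X=0) = 17/38
P(X=1) = 3/19
P(X=2) = 15/38
E[X] = 0 × 17/38 + 1 × 3/19 + 2 × 15/38 = 18/19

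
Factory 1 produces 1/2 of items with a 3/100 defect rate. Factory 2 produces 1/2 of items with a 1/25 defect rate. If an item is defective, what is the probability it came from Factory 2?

Using Bayes' theorem:
P(F1) = 1/2, P(D|F1) = 3/100
P(F2) = 1/2, P(D|F2) = 1/25
P(D) = P(D|F1)P(F1) + P(D|F2)P(F2)
     = \frac{7}{200}
P(F2|D) = P(D|F2)P(F2) / P(D)
= \frac{4}{7}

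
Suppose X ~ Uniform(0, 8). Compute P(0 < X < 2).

P(0 < X < 2) = ∫_{0}^{2} f(x) dx
where f(x) = \frac{1}{8}
= \frac{1}{4}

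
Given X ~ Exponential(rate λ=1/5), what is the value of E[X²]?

Using the identity E[X²] = Var(X) + (E[X])²:
E[X] = 5
Var(X) = 25
E[X²] = 25 + (5)²
= 50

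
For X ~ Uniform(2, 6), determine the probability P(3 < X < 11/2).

P(3 < X < 11/2) = ∫_{3}^{11/2} f(x) dx
where f(x) = \frac{1}{4}
= \frac{5}{8}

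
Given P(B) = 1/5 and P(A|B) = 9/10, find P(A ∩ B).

By definition, P(A|B) = P(A ∩ B) / P(B)
So P(A ∩ B) = P(A|B) × P(B)
= 9/10 × 1/5
= 9/50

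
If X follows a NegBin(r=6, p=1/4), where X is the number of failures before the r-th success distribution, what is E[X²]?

Using the identity E[X²] = Var(X) + (E[X])²:
E[X] = 18
Var(X) = 72
E[X²] = 72 + (18)²
= 396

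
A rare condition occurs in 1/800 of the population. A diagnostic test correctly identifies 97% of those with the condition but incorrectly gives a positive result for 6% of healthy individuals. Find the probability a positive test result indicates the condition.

Let D = the rare event, + = positive/flagged.
P(D) = 1/800
P(+|D) = 97/100
P(+|D') = 6/100 = 3/50
P(+) = P(+|D)P(D) + P(+|D')P(D')
     = \frac{97}{100} × \frac{1}{800} + \frac{3}{50} × \frac{799}{800}
     = \frac{4891}{80000}
P(D|+) = P(+|D)P(D)/P(+) = \frac{97}{4891}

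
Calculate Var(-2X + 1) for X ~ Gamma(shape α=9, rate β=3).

For X ~ Gamma(shape α=9, rate β=3):
Var(X) = 1
Var(-2X + 1) = (-2)² × Var(X) = 4 × 1 = 4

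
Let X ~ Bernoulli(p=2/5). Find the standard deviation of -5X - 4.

For X ~ Bernoulli(p=2/5):
Var(X) = \frac{6}{25}
SD(X) = √(Var(X)) = √(\frac{6}{25}) = \frac{\sqrt{6}}{5}
SD(-5X - 4) = |-5| × SD(X) = 5 × \frac{\sqrt{6}}{5} = \sqrt{6}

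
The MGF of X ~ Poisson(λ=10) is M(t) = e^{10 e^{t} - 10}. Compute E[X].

To find E[X], compute M^(1)(0):
M^(1)(t) = 10 e^{t} e^{10 e^{t} - 10}
M^(1)(0) = 10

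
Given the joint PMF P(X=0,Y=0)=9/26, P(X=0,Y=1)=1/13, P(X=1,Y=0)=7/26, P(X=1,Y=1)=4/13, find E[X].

First find marginal of X:
P(X=0) = 11/26
P(X=1) = 15/26
E[X] = 0 × 11/26 + 1 × 15/26 = 15/26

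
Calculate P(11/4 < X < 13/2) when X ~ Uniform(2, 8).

P(11/4 < X < 13/2) = ∫_{11/4}^{13/2} f(x) dx
where f(x) = \frac{1}{6}
= \frac{5}{8}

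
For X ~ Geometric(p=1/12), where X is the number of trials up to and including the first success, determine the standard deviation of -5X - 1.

For X ~ Geometric(p=1/12), where X is the number of trials up to and including the first success:
Var(X) = 132
SD(X) = √(Var(X)) = √(132) = 2 \sqrt{33}
SD(-5X - 1) = |-5| × SD(X) = 5 × 2 \sqrt{33} = 10 \sqrt{33}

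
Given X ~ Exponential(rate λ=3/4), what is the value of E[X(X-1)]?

E[X(X-1)] = E[X² - X] = E[X²] - E[X]
E[X] = \frac{4}{3}
E[X²] = Var(X) + (E[X])² = \frac{16}{9} + (\frac{4}{3})² = \frac{32}{9}
E[X(X-1)] = \frac{32}{9} - \frac{4}{3} = \frac{20}{9}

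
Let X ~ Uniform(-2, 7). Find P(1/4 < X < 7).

P(1/4 < X < 7) = ∫_{1/4}^{7} f(x) dx
where f(x) = \frac{1}{9}
= \frac{3}{4}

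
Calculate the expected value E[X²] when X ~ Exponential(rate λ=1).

Using the identity E[X²] = Var(X) + (E[X])²:
E[X] = 1
Var(X) = 1
E[X²] = 1 + (1)²
= 2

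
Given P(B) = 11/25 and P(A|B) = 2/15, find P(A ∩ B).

By definition, P(A|B) = P(A ∩ B) / P(B)
So P(A ∩ B) = P(A|B) × P(B)
= 2/15 × 11/25
= 22/375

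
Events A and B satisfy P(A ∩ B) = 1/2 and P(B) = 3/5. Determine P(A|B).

P(A|B) = P(A ∩ B) / P(B)
= (1/2) / (3/5)
= 5/6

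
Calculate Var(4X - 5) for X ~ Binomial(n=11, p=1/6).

For X ~ Binomial(n=11, p=1/6):
Var(X) = \frac{55}{36}
Var(4X - 5) = (4)² × Var(X) = 16 × \frac{55}{36} = \frac{220}{9}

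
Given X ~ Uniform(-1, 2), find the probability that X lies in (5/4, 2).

P(5/4 < X < 2) = ∫_{5/4}^{2} f(x) dx
where f(x) = \frac{1}{3}
= \frac{1}{4}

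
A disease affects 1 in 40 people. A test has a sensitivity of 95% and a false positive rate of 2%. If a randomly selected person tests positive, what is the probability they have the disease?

Let D = the rare event, + = positive/flagged.
P(D) = 1/40
P(+|D) = 95/100 = 19/20
P(+|D') = 2/100 = 1/50
P(+) = P(+|D)P(D) + P(+|D')P(D')
     = \frac{19}{20} × \frac{1}{40} + \frac{1}{50} × \frac{39}{40}
     = \frac{173}{4000}
P(D|+) = P(+|D)P(D)/P(+) = \frac{95}{173}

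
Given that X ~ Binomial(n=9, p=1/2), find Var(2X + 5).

For X ~ Binomial(n=9, p=1/2):
Var(X) = \frac{9}{4}
Var(2X + 5) = (2)² × Var(X) = 4 × \frac{9}{4} = 9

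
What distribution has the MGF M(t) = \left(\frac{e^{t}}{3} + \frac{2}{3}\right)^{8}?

The MGF M(t) = \left(\frac{e^{t}}{3} + \frac{2}{3}\right)^{8} is the standard form for the Binomial distribution.
Comparing with the known MGF formula identifies: Binomial(n=8, p=1/3)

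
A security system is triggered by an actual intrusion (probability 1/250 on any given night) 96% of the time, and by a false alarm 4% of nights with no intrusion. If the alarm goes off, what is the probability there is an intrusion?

Let D = the rare event, + = positive/flagged.
P(D) = 1/250
P(+|D) = 96/100 = 24/25
P(+|D') = 4/100 = 1/25
P(+) = P(+|D)P(D) + P(+|D')P(D')
     = \frac{24}{25} × \frac{1}{250} + \frac{1}{25} × \frac{249}{250}
     = \frac{273}{6250}
P(D|+) = P(+|D)P(D)/P(+) = \frac{8}{91}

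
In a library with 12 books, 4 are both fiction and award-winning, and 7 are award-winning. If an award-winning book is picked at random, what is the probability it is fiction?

P(A ∩ B) = 4/12 = 1/3
P(B) = 7/12
P(A|B) = P(A ∩ B) / P(B) = (1/3) / (7/12) = 4/7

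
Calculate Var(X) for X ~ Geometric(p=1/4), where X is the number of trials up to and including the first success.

For X ~ Geometric(p=1/4), where X is the number of trials up to and including the first success:
Var(X) = 12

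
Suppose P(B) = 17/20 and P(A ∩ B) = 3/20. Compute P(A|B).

P(A|B) = P(A ∩ B) / P(B)
= (3/20) / (17/20)
= 3/17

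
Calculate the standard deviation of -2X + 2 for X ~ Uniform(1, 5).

For X ~ Uniform(1, 5):
Var(X) = \frac{4}{3}
SD(X) = √(Var(X)) = √(\frac{4}{3}) = \frac{2 \sqrt{3}}{3}
SD(-2X + 2) = |-2| × SD(X) = 2 × \frac{2 \sqrt{3}}{3} = \frac{4 \sqrt{3}}{3}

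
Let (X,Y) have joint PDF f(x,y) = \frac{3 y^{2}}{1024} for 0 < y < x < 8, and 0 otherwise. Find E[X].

f_X(x) = ∫_0^x \frac{3 y^{2}}{1024} dy = \frac{x^{3}}{1024}
E[X] = ∫_0^8 x × (\frac{x^{3}}{1024}) dx = \frac{32}{5}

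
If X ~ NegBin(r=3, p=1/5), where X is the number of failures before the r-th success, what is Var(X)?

For X ~ NegBin(r=3, p=1/5), where X is the number of failures before the r-th success:
Var(X) = 60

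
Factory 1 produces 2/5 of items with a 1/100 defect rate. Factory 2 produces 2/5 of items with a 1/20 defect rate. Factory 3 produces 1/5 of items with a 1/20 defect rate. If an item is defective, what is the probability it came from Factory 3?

Using Bayes' theorem:
P(F1) = 2/5, P(D|F1) = 1/100
P(F2) = 2/5, P(D|F2) = 1/20
P(F3) = 1/5, P(D|F3) = 1/20
P(D) = P(D|F1)P(F1) + P(D|F2)P(F2) + P(D|F3)P(F3)
     = \frac{17}{500}
P(F3|D) = P(D|F3)P(F3) / P(D)
= \frac{5}{17}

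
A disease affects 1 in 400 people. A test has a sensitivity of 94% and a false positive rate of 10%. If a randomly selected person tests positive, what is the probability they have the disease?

Let D = the rare event, + = positive/flagged.
P(D) = 1/400
P(+|D) = 94/100 = 47/50
P(+|D') = 10/100 = 1/10
P(+) = P(+|D)P(D) + P(+|D')P(D')
     = \frac{47}{50} × \frac{1}{400} + \frac{1}{10} × \frac{399}{400}
     = \frac{1021}{10000}
P(D|+) = P(+|D)P(D)/P(+) = \frac{47}{2042}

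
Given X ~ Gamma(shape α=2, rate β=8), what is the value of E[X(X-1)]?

E[X(X-1)] = E[X² - X] = E[X²] - E[X]
E[X] = \frac{1}{4}
E[X²] = Var(X) + (E[X])² = \frac{1}{32} + (\frac{1}{4})² = \frac{3}{32}
E[X(X-1)] = \frac{3}{32} - \frac{1}{4} = - \frac{5}{32}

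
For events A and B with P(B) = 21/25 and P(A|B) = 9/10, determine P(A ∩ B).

By definition, P(A|B) = P(A ∩ B) / P(B)
So P(A ∩ B) = P(A|B) × P(B)
= 9/10 × 21/25
= 189/250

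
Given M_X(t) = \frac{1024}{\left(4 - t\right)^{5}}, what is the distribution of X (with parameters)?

The MGF M(t) = \frac{1024}{\left(4 - t\right)^{5}} is the standard form for the Gamma distribution.
Comparing with the known MGF formula identifies: Gamma(shape α=5, rate β=4)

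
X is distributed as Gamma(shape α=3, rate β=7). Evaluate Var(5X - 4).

For X ~ Gamma(shape α=3, rate β=7):
Var(X) = \frac{3}{49}
Var(5X - 4) = (5)² × Var(X) = 25 × \frac{3}{49} = \frac{75}{49}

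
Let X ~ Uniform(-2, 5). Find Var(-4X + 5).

For X ~ Uniform(-2, 5):
Var(X) = \frac{49}{12}
Var(-4X + 5) = (-4)² × Var(X) = 16 × \frac{49}{12} = \frac{196}{3}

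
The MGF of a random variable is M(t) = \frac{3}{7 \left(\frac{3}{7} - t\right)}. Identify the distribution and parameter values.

The MGF M(t) = \frac{3}{7 \left(\frac{3}{7} - t\right)} is the standard form for the Exponential distribution.
Comparing with the known MGF formula identifies: Exponential(rate λ=3/7)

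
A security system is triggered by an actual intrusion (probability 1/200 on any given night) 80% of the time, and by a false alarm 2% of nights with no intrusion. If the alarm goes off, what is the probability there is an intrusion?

Let D = the rare event, + = positive/flagged.
P(D) = 1/200
P(+|D) = 80/100 = 4/5
P(+|D') = 2/100 = 1/50
P(+) = P(+|D)P(D) + P(+|D')P(D')
     = \frac{4}{5} × \frac{1}{200} + \frac{1}{50} × \frac{199}{200}
     = \frac{239}{10000}
P(D|+) = P(+|D)P(D)/P(+) = \frac{40}{239}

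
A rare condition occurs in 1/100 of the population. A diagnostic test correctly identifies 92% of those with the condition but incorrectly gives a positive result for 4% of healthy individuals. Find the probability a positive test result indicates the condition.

Let D = the rare event, + = positive/flagged.
P(D) = 1/100
P(+|D) = 92/100 = 23/25
P(+|D') = 4/100 = 1/25
P(+) = P(+|D)P(D) + P(+|D')P(D')
     = \frac{23}{25} × \frac{1}{100} + \frac{1}{25} × \frac{99}{100}
     = \frac{61}{1250}
P(D|+) = P(+|D)P(D)/P(+) = \frac{23}{122}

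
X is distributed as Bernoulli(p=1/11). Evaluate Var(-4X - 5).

For X ~ Bernoulli(p=1/11):
Var(X) = \frac{10}{121}
Var(-4X - 5) = (-4)² × Var(X) = 16 × \frac{10}{121} = \frac{160}{121}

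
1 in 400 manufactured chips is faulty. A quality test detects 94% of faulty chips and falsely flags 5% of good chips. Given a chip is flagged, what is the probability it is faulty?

Let D = the rare event, + = positive/flagged.
P(D) = 1/400
P(+|D) = 94/100 = 47/50
P(+|D') = 5/100 = 1/20
P(+) = P(+|D)P(D) + P(+|D')P(D')
     = \frac{47}{50} × \frac{1}{400} + \frac{1}{20} × \frac{399}{400}
     = \frac{2089}{40000}
P(D|+) = P(+|D)P(D)/P(+) = \frac{94}{2089}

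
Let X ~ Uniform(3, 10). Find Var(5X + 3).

For X ~ Uniform(3, 10):
Var(X) = \frac{49}{12}
Var(5X + 3) = (5)² × Var(X) = 25 × \frac{49}{12} = \frac{1225}{12}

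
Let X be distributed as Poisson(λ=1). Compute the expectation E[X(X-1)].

E[X(X-1)] = E[X² - X] = E[X²] - E[X]
E[X] = 1
E[X²] = Var(X) + (E[X])² = 1 + (1)² = 2
E[X(X-1)] = 2 - 1 = 1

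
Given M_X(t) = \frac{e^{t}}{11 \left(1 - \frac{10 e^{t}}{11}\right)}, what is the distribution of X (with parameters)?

The MGF M(t) = \frac{e^{t}}{11 \left(1 - \frac{10 e^{t}}{11}\right)} is the standard form for the Geometric distribution.
Comparing with the known MGF formula identifies: Geometric(p=1/11), X = trial number of first success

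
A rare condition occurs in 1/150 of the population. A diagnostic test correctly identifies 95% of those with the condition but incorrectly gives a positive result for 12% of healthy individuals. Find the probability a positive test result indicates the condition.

Let D = the rare event, + = positive/flagged.
P(D) = 1/150
P(+|D) = 95/100 = 19/20
P(+|D') = 12/100 = 3/25
P(+) = P(+|D)P(D) + P(+|D')P(D')
     = \frac{19}{20} × \frac{1}{150} + \frac{3}{25} × \frac{149}{150}
     = \frac{1883}{15000}
P(D|+) = P(+|D)P(D)/P(+) = \frac{95}{1883}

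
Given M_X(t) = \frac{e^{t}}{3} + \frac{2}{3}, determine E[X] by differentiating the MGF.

To find E[X], compute M^(1)(0):
M^(1)(t) = \frac{e^{t}}{3}
M^(1)(0) = \frac{1}{3}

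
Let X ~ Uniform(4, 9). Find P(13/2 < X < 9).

P(13/2 < X < 9) = ∫_{13/2}^{9} f(x) dx
where f(x) = \frac{1}{5}
= \frac{1}{2}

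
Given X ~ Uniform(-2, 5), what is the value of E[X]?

For X ~ Uniform(-2, 5), the expected value is:
E[X] = \frac{3}{2}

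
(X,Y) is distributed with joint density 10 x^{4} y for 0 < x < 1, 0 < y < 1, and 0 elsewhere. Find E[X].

E[X] = ∫_0^1 ∫_0^1 x × f(x,y) dy dx
= ∫_0^1 ∫_0^1 x × (10 x^{4} y) dy dx
= \frac{5}{6}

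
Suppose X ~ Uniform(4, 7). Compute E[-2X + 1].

For X ~ Uniform(4, 7):
E[X] = \frac{11}{2}
E[-2X + 1] = -2 × E[X] + 1 = -10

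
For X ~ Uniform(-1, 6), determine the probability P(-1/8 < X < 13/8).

P(-1/8 < X < 13/8) = ∫_{-1/8}^{13/8} f(x) dx
where f(x) = \frac{1}{7}
= \frac{1}{4}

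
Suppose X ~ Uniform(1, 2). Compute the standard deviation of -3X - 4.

For X ~ Uniform(1, 2):
Var(X) = \frac{1}{12}
SD(X) = √(Var(X)) = √(\frac{1}{12}) = \frac{\sqrt{3}}{6}
SD(-3X - 4) = |-3| × SD(X) = 3 × \frac{\sqrt{3}}{6} = \frac{\sqrt{3}}{2}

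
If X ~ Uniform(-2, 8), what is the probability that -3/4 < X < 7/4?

P(-3/4 < X < 7/4) = ∫_{-3/4}^{7/4} f(x) dx
where f(x) = \frac{1}{10}
= \frac{1}{4}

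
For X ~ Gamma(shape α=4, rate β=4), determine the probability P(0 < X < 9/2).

P(0 < X < 9/2) = ∫_{0}^{9/2} f(x) dx
where f(x) = \frac{128 x^{3} e^{- 4 x}}{3}
= 1 - \frac{1153}{e^{18}}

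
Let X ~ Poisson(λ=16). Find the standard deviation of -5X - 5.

For X ~ Poisson(λ=16):
Var(X) = 16
SD(X) = √(Var(X)) = √(16) = 4
SD(-5X - 5) = |-5| × SD(X) = 5 × 4 = 20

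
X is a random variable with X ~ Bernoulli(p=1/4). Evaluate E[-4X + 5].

For X ~ Bernoulli(p=1/4):
E[X] = \frac{1}{4}
E[-4X + 5] = -4 × E[X] + 5 = 4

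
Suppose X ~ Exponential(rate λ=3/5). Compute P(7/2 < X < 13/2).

P(7/2 < X < 13/2) = ∫_{7/2}^{13/2} f(x) dx
where f(x) = \frac{3 e^{- \frac{3 x}{5}}}{5}
= - \frac{1 - e^{\frac{9}{5}}}{e^{\frac{39}{10}}}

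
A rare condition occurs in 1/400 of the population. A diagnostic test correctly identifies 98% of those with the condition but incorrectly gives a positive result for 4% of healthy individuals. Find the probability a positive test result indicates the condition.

Let D = the rare event, + = positive/flagged.
P(D) = 1/400
P(+|D) = 98/100 = 49/50
P(+|D') = 4/100 = 1/25
P(+) = P(+|D)P(D) + P(+|D')P(D')
     = \frac{49}{50} × \frac{1}{400} + \frac{1}{25} × \frac{399}{400}
     = \frac{847}{20000}
P(D|+) = P(+|D)P(D)/P(+) = \frac{7}{121}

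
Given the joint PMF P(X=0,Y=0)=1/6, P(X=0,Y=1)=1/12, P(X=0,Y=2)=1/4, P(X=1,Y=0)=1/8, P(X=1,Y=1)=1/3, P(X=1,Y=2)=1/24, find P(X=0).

P(X=0) = P(X=0,Y=0) + P(X=0,Y=1) + P(X=0,Y=2)
= 1/6 + 1/12 + 1/4
= 1/2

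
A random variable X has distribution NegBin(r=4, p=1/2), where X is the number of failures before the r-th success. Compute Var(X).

For X ~ NegBin(r=4, p=1/2), where X is the number of failures before the r-th success:
Var(X) = 8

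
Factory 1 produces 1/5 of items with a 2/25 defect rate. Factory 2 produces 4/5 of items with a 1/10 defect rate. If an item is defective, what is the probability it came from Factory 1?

Using Bayes' theorem:
P(F1) = 1/5, P(D|F1) = 2/25
P(F2) = 4/5, P(D|F2) = 1/10
P(D) = P(D|F1)P(F1) + P(D|F2)P(F2)
     = \frac{12}{125}
P(F1|D) = P(D|F1)P(F1) / P(D)
= \frac{1}{6}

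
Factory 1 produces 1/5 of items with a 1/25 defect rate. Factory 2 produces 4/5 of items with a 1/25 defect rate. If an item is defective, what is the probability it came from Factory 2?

Using Bayes' theorem:
P(F1) = 1/5, P(D|F1) = 1/25
P(F2) = 4/5, P(D|F2) = 1/25
P(D) = P(D|F1)P(F1) + P(D|F2)P(F2)
     = \frac{1}{25}
P(F2|D) = P(D|F2)P(F2) / P(D)
= \frac{4}{5}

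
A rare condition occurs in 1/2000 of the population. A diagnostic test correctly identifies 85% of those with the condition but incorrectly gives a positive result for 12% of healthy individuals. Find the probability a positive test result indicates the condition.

Let D = the rare event, + = positive/flagged.
P(D) = 1/2000
P(+|D) = 85/100 = 17/20
P(+|D') = 12/100 = 3/25
P(+) = P(+|D)P(D) + P(+|D')P(D')
     = \frac{17}{20} × \frac{1}{2000} + \frac{3}{25} × \frac{1999}{2000}
     = \frac{24073}{200000}
P(D|+) = P(+|D)P(D)/P(+) = \frac{85}{24073}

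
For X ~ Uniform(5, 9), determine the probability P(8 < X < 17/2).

P(8 < X < 17/2) = ∫_{8}^{17/2} f(x) dx
where f(x) = \frac{1}{4}
= \frac{1}{8}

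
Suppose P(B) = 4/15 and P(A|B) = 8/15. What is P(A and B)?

By definition, P(A|B) = P(A ∩ B) / P(B)
So P(A ∩ B) = P(A|B) × P(B)
= 8/15 × 4/15
= 32/225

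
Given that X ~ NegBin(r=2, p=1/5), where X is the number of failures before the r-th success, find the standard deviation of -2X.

For X ~ NegBin(r=2, p=1/5), where X is the number of failures before the r-th success:
Var(X) = 40
SD(X) = √(Var(X)) = √(40) = 2 \sqrt{10}
SD(-2X) = |-2| × SD(X) = 2 × 2 \sqrt{10} = 4 \sqrt{10}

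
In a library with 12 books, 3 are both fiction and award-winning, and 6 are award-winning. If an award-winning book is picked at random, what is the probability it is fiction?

P(A ∩ B) = 3/12 = 1/4
P(B) = 6/12 = 1/2
P(A|B) = P(A ∩ B) / P(B) = (1/4) / (1/2) = 1/2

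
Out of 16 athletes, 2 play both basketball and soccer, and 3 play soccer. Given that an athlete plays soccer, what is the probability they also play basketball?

P(A ∩ B) = 2/16 = 1/8
P(B) = 3/16
P(A|B) = P(A ∩ B) / P(B) = (1/8) / (3/16) = 2/3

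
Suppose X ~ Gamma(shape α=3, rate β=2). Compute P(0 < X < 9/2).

P(0 < X < 9/2) = ∫_{0}^{9/2} f(x) dx
where f(x) = 4 x^{2} e^{- 2 x}
= 1 - \frac{101}{2 e^{9}}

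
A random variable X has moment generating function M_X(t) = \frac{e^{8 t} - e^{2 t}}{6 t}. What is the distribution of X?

The MGF M(t) = \frac{e^{8 t} - e^{2 t}}{6 t} is the standard form for the Uniform distribution.
Comparing with the known MGF formula identifies: Uniform(2, 8)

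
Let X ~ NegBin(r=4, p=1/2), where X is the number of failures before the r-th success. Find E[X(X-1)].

E[X(X-1)] = E[X² - X] = E[X²] - E[X]
E[X] = 4
E[X²] = Var(X) + (E[X])² = 8 + (4)² = 24
E[X(X-1)] = 24 - 4 = 20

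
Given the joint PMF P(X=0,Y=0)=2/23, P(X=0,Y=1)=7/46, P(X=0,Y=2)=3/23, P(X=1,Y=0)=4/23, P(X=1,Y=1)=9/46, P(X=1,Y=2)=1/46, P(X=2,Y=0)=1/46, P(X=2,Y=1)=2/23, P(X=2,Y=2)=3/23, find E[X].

First find marginal of X:
P(X=0) = 17/46
P(X=1) = 9/23
P(X=2) = 11/46
E[X] = 0 × 17/46 + 1 × 9/23 + 2 × 11/46 = 20/23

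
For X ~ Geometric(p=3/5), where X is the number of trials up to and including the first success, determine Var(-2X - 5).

For X ~ Geometric(p=3/5), where X is the number of trials up to and including the first success:
Var(X) = \frac{10}{9}
Var(-2X - 5) = (-2)² × Var(X) = 4 × \frac{10}{9} = \frac{40}{9}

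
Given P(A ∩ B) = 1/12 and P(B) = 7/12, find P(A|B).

P(A|B) = P(A ∩ B) / P(B)
= (1/12) / (7/12)
= 1/7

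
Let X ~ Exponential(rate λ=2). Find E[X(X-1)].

E[X(X-1)] = E[X² - X] = E[X²] - E[X]
E[X] = \frac{1}{2}
E[X²] = Var(X) + (E[X])² = \frac{1}{4} + (\frac{1}{2})² = \frac{1}{2}
E[X(X-1)] = \frac{1}{2} - \frac{1}{2} = 0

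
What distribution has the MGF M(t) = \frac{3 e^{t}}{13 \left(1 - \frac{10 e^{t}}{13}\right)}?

The MGF M(t) = \frac{3 e^{t}}{13 \left(1 - \frac{10 e^{t}}{13}\right)} is the standard form for the Geometric distribution.
Comparing with the known MGF formula identifies: Geometric(p=3/13), X = trial number of first success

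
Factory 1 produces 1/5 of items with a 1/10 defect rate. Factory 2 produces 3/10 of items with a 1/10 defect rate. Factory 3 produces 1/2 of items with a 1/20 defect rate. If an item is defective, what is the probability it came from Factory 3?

Using Bayes' theorem:
P(F1) = 1/5, P(D|F1) = 1/10
P(F2) = 3/10, P(D|F2) = 1/10
P(F3) = 1/2, P(D|F3) = 1/20
P(D) = P(D|F1)P(F1) + P(D|F2)P(F2) + P(D|F3)P(F3)
     = \frac{3}{40}
P(F3|D) = P(D|F3)P(F3) / P(D)
= \frac{1}{3}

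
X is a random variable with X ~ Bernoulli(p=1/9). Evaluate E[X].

For X ~ Bernoulli(p=1/9), the expected value is:
E[X] = \frac{1}{9}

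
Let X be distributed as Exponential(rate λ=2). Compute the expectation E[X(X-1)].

E[X(X-1)] = E[X² - X] = E[X²] - E[X]
E[X] = \frac{1}{2}
E[X²] = Var(X) + (E[X])² = \frac{1}{4} + (\frac{1}{2})² = \frac{1}{2}
E[X(X-1)] = \frac{1}{2} - \frac{1}{2} = 0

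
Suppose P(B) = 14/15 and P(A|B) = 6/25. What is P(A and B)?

By definition, P(A|B) = P(A ∩ B) / P(B)
So P(A ∩ B) = P(A|B) × P(B)
= 6/25 × 14/15
= 28/125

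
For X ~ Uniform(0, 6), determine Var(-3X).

For X ~ Uniform(0, 6):
Var(X) = 3
Var(-3X) = (-3)² × Var(X) = 9 × 3 = 27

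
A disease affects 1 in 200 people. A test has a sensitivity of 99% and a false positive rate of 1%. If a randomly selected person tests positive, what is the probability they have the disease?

Let D = the rare event, + = positive/flagged.
P(D) = 1/200
P(+|D) = 99/100
P(+|D') = 1/100
P(+) = P(+|D)P(D) + P(+|D')P(D')
     = \frac{99}{100} × \frac{1}{200} + \frac{1}{100} × \frac{199}{200}
     = \frac{149}{10000}
P(D|+) = P(+|D)P(D)/P(+) = \frac{99}{298}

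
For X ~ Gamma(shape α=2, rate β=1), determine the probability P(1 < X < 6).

P(1 < X < 6) = ∫_{1}^{6} f(x) dx
where f(x) = x e^{- x}
= \frac{-7 + 2 e^{5}}{e^{6}}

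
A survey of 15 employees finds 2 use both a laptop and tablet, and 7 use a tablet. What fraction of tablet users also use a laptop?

P(A ∩ B) = 2/15
P(B) = 7/15
P(A|B) = P(A ∩ B) / P(B) = (2/15) / (7/15) = 2/7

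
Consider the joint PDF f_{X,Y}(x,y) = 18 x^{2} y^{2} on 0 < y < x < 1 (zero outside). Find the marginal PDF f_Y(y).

f_Y(y) = ∫_y^1 18 x^{2} y^{2} dx = 6 y^{2} \left(1 - y^{3}\right)
for 0 < y < 1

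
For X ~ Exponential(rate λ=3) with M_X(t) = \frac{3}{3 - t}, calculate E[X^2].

To find E[X^2], compute M^(2)(0):
M^(1)(t) = \frac{3}{\left(3 - t\right)^{2}}
M^(2)(t) = \frac{6}{\left(3 - t\right)^{3}}
M^(2)(0) = \frac{2}{9}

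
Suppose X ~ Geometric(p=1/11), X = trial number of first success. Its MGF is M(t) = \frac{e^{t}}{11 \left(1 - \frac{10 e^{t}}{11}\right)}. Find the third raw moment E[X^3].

To find E[X^3], compute M^(3)(0):
M^(1)(t) = \frac{e^{t}}{11 \left(1 - \frac{10 e^{t}}{11}\right)} + \frac{10 e^{2 t}}{121 \left(1 - \frac{10 e^{t}}{11}\right)^{2}}
M^(2)(t) = \frac{e^{t}}{11 \left(1 - \frac{10 e^{t}}{11}\right)} + \frac{30 e^{2 t}}{121 \left(1 - \frac{10 e^{t}}{11}\right)^{2}} + \frac{200 e^{3 t}}{1331 \left(1 - \frac{10 e^{t}}{11}\right)^{3}}
M^(3)(t) = \frac{e^{t}}{11 \left(1 - \frac{10 e^{t}}{11}\right)} + \frac{70 e^{2 t}}{121 \left(1 - \frac{10 e^{t}}{11}\right)^{2}} + \frac{1200 e^{3 t}}{1331 \left(1 - \frac{10 e^{t}}{11}\right)^{3}} + \frac{6000 e^{4 t}}{14641 \left(1 - \frac{10 e^{t}}{11}\right)^{4}}
M^(3)(0) = 7271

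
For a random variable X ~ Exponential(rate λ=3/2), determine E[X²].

Using the identity E[X²] = Var(X) + (E[X])²:
E[X] = \frac{2}{3}
Var(X) = \frac{4}{9}
E[X²] = \frac{4}{9} + (\frac{2}{3})²
= \frac{8}{9}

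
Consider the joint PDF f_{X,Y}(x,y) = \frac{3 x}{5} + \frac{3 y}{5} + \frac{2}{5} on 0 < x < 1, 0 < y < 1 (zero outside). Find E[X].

E[X] = ∫_0^1 ∫_0^1 x × f(x,y) dy dx
= ∫_0^1 ∫_0^1 x × (\frac{3 x}{5} + \frac{3 y}{5} + \frac{2}{5}) dy dx
= \frac{11}{20}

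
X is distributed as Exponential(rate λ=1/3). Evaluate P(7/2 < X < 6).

P(7/2 < X < 6) = ∫_{7/2}^{6} f(x) dx
where f(x) = \frac{e^{- \frac{x}{3}}}{3}
= - \frac{1}{e^{2}} + e^{- \frac{7}{6}}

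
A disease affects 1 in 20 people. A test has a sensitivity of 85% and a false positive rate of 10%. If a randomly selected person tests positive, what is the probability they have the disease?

Let D = the rare event, + = positive/flagged.
P(D) = 1/20
P(+|D) = 85/100 = 17/20
P(+|D') = 10/100 = 1/10
P(+) = P(+|D)P(D) + P(+|D')P(D')
     = \frac{17}{20} × \frac{1}{20} + \frac{1}{10} × \frac{19}{20}
     = \frac{11}{80}
P(D|+) = P(+|D)P(D)/P(+) = \frac{17}{55}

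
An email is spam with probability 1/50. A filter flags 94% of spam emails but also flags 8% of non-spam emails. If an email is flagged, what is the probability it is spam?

Let D = the rare event, + = positive/flagged.
P(D) = 1/50
P(+|D) = 94/100 = 47/50
P(+|D') = 8/100 = 2/25
P(+) = P(+|D)P(D) + P(+|D')P(D')
     = \frac{47}{50} × \frac{1}{50} + \frac{2}{25} × \frac{49}{50}
     = \frac{243}{2500}
P(D|+) = P(+|D)P(D)/P(+) = \frac{47}{243}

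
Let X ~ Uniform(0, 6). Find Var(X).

For X ~ Uniform(0, 6):
Var(X) = 3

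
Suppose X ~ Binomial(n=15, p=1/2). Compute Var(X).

For X ~ Binomial(n=15, p=1/2):
Var(X) = \frac{15}{4}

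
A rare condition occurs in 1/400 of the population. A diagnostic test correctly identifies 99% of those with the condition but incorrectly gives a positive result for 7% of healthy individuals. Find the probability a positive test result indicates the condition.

Let D = the rare event, + = positive/flagged.
P(D) = 1/400
P(+|D) = 99/100
P(+|D') = 7/100
P(+) = P(+|D)P(D) + P(+|D')P(D')
     = \frac{99}{100} × \frac{1}{400} + \frac{7}{100} × \frac{399}{400}
     = \frac{723}{10000}
P(D|+) = P(+|D)P(D)/P(+) = \frac{33}{964}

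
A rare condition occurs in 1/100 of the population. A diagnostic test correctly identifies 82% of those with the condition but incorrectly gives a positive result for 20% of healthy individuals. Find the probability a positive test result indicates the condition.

Let D = the rare event, + = positive/flagged.
P(D) = 1/100
P(+|D) = 82/100 = 41/50
P(+|D') = 20/100 = 1/5
P(+) = P(+|D)P(D) + P(+|D')P(D')
     = \frac{41}{50} × \frac{1}{100} + \frac{1}{5} × \frac{99}{100}
     = \frac{1031}{5000}
P(D|+) = P(+|D)P(D)/P(+) = \frac{41}{1031}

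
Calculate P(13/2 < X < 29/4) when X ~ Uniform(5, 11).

P(13/2 < X < 29/4) = ∫_{13/2}^{29/4} f(x) dx
where f(x) = \frac{1}{6}
= \frac{1}{8}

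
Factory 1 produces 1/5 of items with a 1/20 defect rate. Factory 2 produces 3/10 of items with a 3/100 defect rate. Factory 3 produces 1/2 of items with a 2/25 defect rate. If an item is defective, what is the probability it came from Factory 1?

Using Bayes' theorem:
P(F1) = 1/5, P(D|F1) = 1/20
P(F2) = 3/10, P(D|F2) = 3/100
P(F3) = 1/2, P(D|F3) = 2/25
P(D) = P(D|F1)P(F1) + P(D|F2)P(F2) + P(D|F3)P(F3)
     = \frac{59}{1000}
P(F1|D) = P(D|F1)P(F1) / P(D)
= \frac{10}{59}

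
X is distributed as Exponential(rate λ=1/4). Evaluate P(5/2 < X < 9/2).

P(5/2 < X < 9/2) = ∫_{5/2}^{9/2} f(x) dx
where f(x) = \frac{e^{- \frac{x}{4}}}{4}
= - \frac{1 - e^{\frac{1}{2}}}{e^{\frac{9}{8}}}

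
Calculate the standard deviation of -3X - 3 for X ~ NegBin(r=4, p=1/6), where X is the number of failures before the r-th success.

For X ~ NegBin(r=4, p=1/6), where X is the number of failures before the r-th success:
Var(X) = 120
SD(X) = √(Var(X)) = √(120) = 2 \sqrt{30}
SD(-3X - 3) = |-3| × SD(X) = 3 × 2 \sqrt{30} = 6 \sqrt{30}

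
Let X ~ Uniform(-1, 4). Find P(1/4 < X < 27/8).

P(1/4 < X < 27/8) = ∫_{1/4}^{27/8} f(x) dx
where f(x) = \frac{1}{5}
= \frac{5}{8}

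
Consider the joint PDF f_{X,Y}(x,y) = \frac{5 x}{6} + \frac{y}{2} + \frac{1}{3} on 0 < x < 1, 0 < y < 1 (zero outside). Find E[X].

E[X] = ∫_0^1 ∫_0^1 x × f(x,y) dy dx
= ∫_0^1 ∫_0^1 x × (\frac{5 x}{6} + \frac{y}{2} + \frac{1}{3}) dy dx
= \frac{41}{72}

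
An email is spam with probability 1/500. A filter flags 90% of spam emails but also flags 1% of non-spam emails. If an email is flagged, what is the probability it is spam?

Let D = the rare event, + = positive/flagged.
P(D) = 1/500
P(+|D) = 90/100 = 9/10
P(+|D') = 1/100
P(+) = P(+|D)P(D) + P(+|D')P(D')
     = \frac{9}{10} × \frac{1}{500} + \frac{1}{100} × \frac{499}{500}
     = \frac{589}{50000}
P(D|+) = P(+|D)P(D)/P(+) = \frac{90}{589}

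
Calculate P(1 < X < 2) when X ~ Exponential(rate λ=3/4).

P(1 < X < 2) = ∫_{1}^{2} f(x) dx
where f(x) = \frac{3 e^{- \frac{3 x}{4}}}{4}
= - \frac{1}{e^{\frac{3}{2}}} + e^{- \frac{3}{4}}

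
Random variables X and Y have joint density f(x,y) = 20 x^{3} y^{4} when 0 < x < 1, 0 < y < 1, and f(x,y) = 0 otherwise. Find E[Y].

E[Y] = ∫_0^1 ∫_0^1 y × f(x,y) dx dy
= \frac{5}{6}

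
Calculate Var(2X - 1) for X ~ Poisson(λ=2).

For X ~ Poisson(λ=2):
Var(X) = 2
Var(2X - 1) = (2)² × Var(X) = 4 × 2 = 8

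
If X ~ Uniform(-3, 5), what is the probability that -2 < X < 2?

P(-2 < X < 2) = ∫_{-2}^{2} f(x) dx
where f(x) = \frac{1}{8}
= \frac{1}{2}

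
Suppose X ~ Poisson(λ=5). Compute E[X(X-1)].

E[X(X-1)] = E[X² - X] = E[X²] - E[X]
E[X] = 5
E[X²] = Var(X) + (E[X])² = 5 + (5)² = 30
E[X(X-1)] = 30 - 5 = 25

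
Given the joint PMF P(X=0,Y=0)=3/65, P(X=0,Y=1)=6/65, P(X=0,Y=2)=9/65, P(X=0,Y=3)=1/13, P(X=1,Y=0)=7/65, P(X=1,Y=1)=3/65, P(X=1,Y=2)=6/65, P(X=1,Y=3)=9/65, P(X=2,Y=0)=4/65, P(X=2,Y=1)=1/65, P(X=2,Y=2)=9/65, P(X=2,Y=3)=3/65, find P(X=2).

P(X=2) = P(X=2,Y=0) + P(X=2,Y=1) + P(X=2,Y=2) + P(X=2,Y=3)
= 4/65 + 1/65 + 9/65 + 3/65
= 17/65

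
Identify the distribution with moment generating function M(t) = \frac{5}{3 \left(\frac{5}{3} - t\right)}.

The MGF M(t) = \frac{5}{3 \left(\frac{5}{3} - t\right)} is the standard form for the Exponential distribution.
Comparing with the known MGF formula identifies: Exponential(rate λ=5/3)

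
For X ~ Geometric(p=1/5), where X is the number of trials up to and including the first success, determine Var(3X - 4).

For X ~ Geometric(p=1/5), where X is the number of trials up to and including the first success:
Var(X) = 20
Var(3X - 4) = (3)² × Var(X) = 9 × 20 = 180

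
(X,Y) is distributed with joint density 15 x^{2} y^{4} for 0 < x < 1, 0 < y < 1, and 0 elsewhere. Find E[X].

E[X] = ∫_0^1 ∫_0^1 x × f(x,y) dy dx
= ∫_0^1 ∫_0^1 x × (15 x^{2} y^{4}) dy dx
= \frac{3}{4}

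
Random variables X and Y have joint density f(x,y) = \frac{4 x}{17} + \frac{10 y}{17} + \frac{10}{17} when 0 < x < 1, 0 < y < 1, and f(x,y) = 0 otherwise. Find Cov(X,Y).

E[XY] = ∫∫ xy × f(x,y) dx dy = \frac{29}{102}
E[X] = \frac{53}{102}
E[Y] = \frac{28}{51}
Cov(X,Y) = E[XY] - E[X]E[Y] = - \frac{5}{5202}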